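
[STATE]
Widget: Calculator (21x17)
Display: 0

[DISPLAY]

                    0
┌───┬───┬───┬───┐    
│ 7 │ 8 │ 9 │ ÷ │    
├───┼───┼───┼───┤    
│ 4 │ 5 │ 6 │ × │    
├───┼───┼───┼───┤    
│ 1 │ 2 │ 3 │ - │    
├───┼───┼───┼───┤    
│ 0 │ . │ = │ + │    
├───┼───┼───┼───┤    
│ C │ MC│ MR│ M+│    
└───┴───┴───┴───┘    
                     
                     
                     
                     
                     


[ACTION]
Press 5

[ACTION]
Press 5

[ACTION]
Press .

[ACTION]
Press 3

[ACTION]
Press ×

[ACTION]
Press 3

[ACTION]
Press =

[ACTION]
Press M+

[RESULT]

                165.9
┌───┬───┬───┬───┐    
│ 7 │ 8 │ 9 │ ÷ │    
├───┼───┼───┼───┤    
│ 4 │ 5 │ 6 │ × │    
├───┼───┼───┼───┤    
│ 1 │ 2 │ 3 │ - │    
├───┼───┼───┼───┤    
│ 0 │ . │ = │ + │    
├───┼───┼───┼───┤    
│ C │ MC│ MR│ M+│    
└───┴───┴───┴───┘    
                     
                     
                     
                     
                     


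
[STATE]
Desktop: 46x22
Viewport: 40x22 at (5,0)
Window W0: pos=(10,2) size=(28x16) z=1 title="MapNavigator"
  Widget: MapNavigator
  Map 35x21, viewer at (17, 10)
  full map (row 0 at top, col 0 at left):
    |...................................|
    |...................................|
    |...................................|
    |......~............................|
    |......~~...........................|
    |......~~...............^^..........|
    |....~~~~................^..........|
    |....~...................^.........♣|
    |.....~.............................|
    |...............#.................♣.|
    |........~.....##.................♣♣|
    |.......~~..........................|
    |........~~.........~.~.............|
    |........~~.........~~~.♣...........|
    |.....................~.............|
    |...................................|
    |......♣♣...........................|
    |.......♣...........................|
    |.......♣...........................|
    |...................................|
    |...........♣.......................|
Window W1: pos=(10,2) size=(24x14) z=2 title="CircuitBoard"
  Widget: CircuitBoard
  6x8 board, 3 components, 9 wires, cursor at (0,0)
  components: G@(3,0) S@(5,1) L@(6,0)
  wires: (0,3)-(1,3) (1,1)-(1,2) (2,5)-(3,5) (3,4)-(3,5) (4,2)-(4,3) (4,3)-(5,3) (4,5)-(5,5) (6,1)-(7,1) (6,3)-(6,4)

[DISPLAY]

                                        
                                        
     ┏━━━━━━━━━━━━━━━━━━━━━━┓━━━┓       
     ┃ CircuitBoard         ┃   ┃       
     ┠──────────────────────┨───┨       
     ┃   0 1 2 3 4 5        ┃...┃       
     ┃0  [.]          ·     ┃...┃       
     ┃                │     ┃...┃       
     ┃1       · ─ ·   ·     ┃...┃       
     ┃                      ┃...┃       
     ┃2                     ┃...┃       
     ┃                      ┃...┃       
     ┃3   G               · ┃...┃       
     ┃                      ┃...┃       
     ┃4           · ─ ·     ┃...┃       
     ┗━━━━━━━━━━━━━━━━━━━━━━┛...┃       
     ┃..........................┃       
     ┗━━━━━━━━━━━━━━━━━━━━━━━━━━┛       
                                        
                                        
                                        
                                        


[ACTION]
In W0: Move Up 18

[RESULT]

                                        
                                        
     ┏━━━━━━━━━━━━━━━━━━━━━━┓━━━┓       
     ┃ CircuitBoard         ┃   ┃       
     ┠──────────────────────┨───┨       
     ┃   0 1 2 3 4 5        ┃   ┃       
     ┃0  [.]          ·     ┃   ┃       
     ┃                │     ┃   ┃       
     ┃1       · ─ ·   ·     ┃   ┃       
     ┃                      ┃   ┃       
     ┃2                     ┃   ┃       
     ┃                      ┃...┃       
     ┃3   G               · ┃...┃       
     ┃                      ┃...┃       
     ┃4           · ─ ·     ┃...┃       
     ┗━━━━━━━━━━━━━━━━━━━━━━┛...┃       
     ┃..~~...............^^.....┃       
     ┗━━━━━━━━━━━━━━━━━━━━━━━━━━┛       
                                        
                                        
                                        
                                        


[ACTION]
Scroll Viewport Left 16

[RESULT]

                                        
                                        
          ┏━━━━━━━━━━━━━━━━━━━━━━┓━━━┓  
          ┃ CircuitBoard         ┃   ┃  
          ┠──────────────────────┨───┨  
          ┃   0 1 2 3 4 5        ┃   ┃  
          ┃0  [.]          ·     ┃   ┃  
          ┃                │     ┃   ┃  
          ┃1       · ─ ·   ·     ┃   ┃  
          ┃                      ┃   ┃  
          ┃2                     ┃   ┃  
          ┃                      ┃...┃  
          ┃3   G               · ┃...┃  
          ┃                      ┃...┃  
          ┃4           · ─ ·     ┃...┃  
          ┗━━━━━━━━━━━━━━━━━━━━━━┛...┃  
          ┃..~~...............^^.....┃  
          ┗━━━━━━━━━━━━━━━━━━━━━━━━━━┛  
                                        
                                        
                                        
                                        


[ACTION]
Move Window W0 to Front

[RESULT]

                                        
                                        
          ┏━━━━━━━━━━━━━━━━━━━━━━━━━━┓  
          ┃ MapNavigator             ┃  
          ┠──────────────────────────┨  
          ┃                          ┃  
          ┃                          ┃  
          ┃                          ┃  
          ┃                          ┃  
          ┃                          ┃  
          ┃                          ┃  
          ┃.............@............┃  
          ┃..........................┃  
          ┃..........................┃  
          ┃..~.......................┃  
          ┃..~~......................┃  
          ┃..~~...............^^.....┃  
          ┗━━━━━━━━━━━━━━━━━━━━━━━━━━┛  
                                        
                                        
                                        
                                        


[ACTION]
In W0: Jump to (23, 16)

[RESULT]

                                        
                                        
          ┏━━━━━━━━━━━━━━━━━━━━━━━━━━┓  
          ┃ MapNavigator             ┃  
          ┠──────────────────────────┨  
          ┃....##.................♣♣ ┃  
          ┃......................... ┃  
          ┃.........~.~............. ┃  
          ┃.........~~~.♣........... ┃  
          ┃...........~............. ┃  
          ┃......................... ┃  
          ┃.............@........... ┃  
          ┃......................... ┃  
          ┃......................... ┃  
          ┃......................... ┃  
          ┃.♣....................... ┃  
          ┃                          ┃  
          ┗━━━━━━━━━━━━━━━━━━━━━━━━━━┛  
                                        
                                        
                                        
                                        


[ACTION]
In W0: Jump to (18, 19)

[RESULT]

                                        
                                        
          ┏━━━━━━━━━━━━━━━━━━━━━━━━━━┓  
          ┃ MapNavigator             ┃  
          ┠──────────────────────────┨  
          ┃...~~.........~~~.♣.......┃  
          ┃................~.........┃  
          ┃..........................┃  
          ┃.♣♣.......................┃  
          ┃..♣.......................┃  
          ┃..♣.......................┃  
          ┃.............@............┃  
          ┃......♣...................┃  
          ┃                          ┃  
          ┃                          ┃  
          ┃                          ┃  
          ┃                          ┃  
          ┗━━━━━━━━━━━━━━━━━━━━━━━━━━┛  
                                        
                                        
                                        
                                        


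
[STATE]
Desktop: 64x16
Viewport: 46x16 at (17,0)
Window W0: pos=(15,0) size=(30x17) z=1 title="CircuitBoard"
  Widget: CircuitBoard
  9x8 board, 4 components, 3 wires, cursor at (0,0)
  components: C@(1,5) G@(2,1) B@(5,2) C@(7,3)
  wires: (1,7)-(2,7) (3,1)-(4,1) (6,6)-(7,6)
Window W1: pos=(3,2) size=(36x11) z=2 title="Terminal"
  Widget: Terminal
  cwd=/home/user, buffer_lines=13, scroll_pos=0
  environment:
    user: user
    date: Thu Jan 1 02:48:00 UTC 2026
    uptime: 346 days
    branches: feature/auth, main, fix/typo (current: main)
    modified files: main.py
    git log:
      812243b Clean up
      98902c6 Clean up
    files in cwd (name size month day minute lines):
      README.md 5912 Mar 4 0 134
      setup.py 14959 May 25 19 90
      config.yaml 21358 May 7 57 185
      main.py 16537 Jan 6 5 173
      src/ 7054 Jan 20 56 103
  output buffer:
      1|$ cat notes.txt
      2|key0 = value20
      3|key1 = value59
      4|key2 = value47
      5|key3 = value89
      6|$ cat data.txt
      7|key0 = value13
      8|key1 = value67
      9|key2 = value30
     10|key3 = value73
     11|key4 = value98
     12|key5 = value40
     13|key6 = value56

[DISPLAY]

━━━━━━━━━━━━━━━━━━━━━━━━━━━┓                  
CircuitBoard               ┃                  
━━━━━━━━━━━━━━━━━━━━━┓─────┨                  
                     ┃     ┃                  
─────────────────────┨     ┃                  
xt                   ┃     ┃                  
0                    ┃ C   ┃                  
9                    ┃     ┃                  
7                    ┃     ┃                  
9                    ┃     ┃                  
t                    ┃     ┃                  
3                    ┃     ┃                  
━━━━━━━━━━━━━━━━━━━━━┛     ┃                  
                           ┃                  
           B               ┃                  
                           ┃                  


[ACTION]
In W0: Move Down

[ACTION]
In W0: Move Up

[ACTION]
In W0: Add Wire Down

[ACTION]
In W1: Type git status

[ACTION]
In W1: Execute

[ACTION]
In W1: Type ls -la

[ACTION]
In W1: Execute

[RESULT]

━━━━━━━━━━━━━━━━━━━━━━━━━━━┓                  
CircuitBoard               ┃                  
━━━━━━━━━━━━━━━━━━━━━┓─────┨                  
                     ┃     ┃                  
─────────────────────┨     ┃                  
                     ┃     ┃                  
 user group     5912 ┃ C   ┃                  
 user group    14959 ┃     ┃                  
 user group    21358 ┃     ┃                  
 user group    16537 ┃     ┃                  
 user group     7054 ┃     ┃                  
                     ┃     ┃                  
━━━━━━━━━━━━━━━━━━━━━┛     ┃                  
                           ┃                  
           B               ┃                  
                           ┃                  


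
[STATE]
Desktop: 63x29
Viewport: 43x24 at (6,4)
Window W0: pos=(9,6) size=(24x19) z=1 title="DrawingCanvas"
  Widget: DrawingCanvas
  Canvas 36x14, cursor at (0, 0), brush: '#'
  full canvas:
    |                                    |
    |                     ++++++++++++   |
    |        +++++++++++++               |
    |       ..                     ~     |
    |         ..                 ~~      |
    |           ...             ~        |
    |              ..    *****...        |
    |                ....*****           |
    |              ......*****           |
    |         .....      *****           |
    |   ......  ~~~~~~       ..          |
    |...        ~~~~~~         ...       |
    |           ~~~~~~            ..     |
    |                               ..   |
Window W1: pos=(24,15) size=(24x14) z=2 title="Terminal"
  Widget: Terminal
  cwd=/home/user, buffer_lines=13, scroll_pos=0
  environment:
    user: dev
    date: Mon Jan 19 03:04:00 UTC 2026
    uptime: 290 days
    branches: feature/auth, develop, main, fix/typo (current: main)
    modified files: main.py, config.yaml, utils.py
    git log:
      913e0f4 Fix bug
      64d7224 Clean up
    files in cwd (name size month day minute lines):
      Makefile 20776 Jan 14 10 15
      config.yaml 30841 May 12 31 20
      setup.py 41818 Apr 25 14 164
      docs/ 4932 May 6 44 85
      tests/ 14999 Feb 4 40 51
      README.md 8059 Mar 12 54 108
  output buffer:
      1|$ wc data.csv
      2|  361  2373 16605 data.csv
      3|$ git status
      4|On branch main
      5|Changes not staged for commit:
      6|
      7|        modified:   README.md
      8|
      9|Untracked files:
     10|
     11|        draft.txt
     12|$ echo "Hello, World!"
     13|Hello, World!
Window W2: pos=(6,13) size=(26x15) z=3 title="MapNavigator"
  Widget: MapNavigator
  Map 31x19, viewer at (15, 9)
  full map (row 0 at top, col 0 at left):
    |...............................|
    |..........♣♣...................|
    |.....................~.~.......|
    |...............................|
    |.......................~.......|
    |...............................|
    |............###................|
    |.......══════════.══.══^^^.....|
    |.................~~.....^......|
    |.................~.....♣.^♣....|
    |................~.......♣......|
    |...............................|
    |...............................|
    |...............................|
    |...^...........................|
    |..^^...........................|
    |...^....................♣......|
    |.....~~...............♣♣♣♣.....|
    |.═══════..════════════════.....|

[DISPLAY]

                                           
                                           
   ┏━━━━━━━━━━━━━━━━━━━━━━┓                
   ┃ DrawingCanvas        ┃                
   ┠──────────────────────┨                
   ┃+                     ┃                
   ┃                     +┃                
   ┃        +++++++++++++ ┃                
   ┃       ..             ┃                
┏━━━━━━━━━━━━━━━━━━━━━━━━┓┃                
┃ MapNavigator           ┃┃                
┠────────────────────────┨━━━━━━━━━━━━━━━┓ 
┃....................~...┃al             ┃ 
┃........................┃───────────────┨ 
┃.........###............┃ta.csv         ┃ 
┃....══════════.══.══^^^.┃2373 16605 data┃ 
┃..............~~.....^..┃tatus          ┃ 
┃............@.~.....♣.^♣┃ch main        ┃ 
┃.............~.......♣..┃ not staged for┃ 
┃........................┃               ┃ 
┃........................┃ modified:   RE┃ 
┃........................┃               ┃ 
┃^.......................┃ed files:      ┃ 
┗━━━━━━━━━━━━━━━━━━━━━━━━┛               ┃ 


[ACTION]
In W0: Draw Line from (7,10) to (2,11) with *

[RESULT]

                                           
                                           
   ┏━━━━━━━━━━━━━━━━━━━━━━┓                
   ┃ DrawingCanvas        ┃                
   ┠──────────────────────┨                
   ┃+                     ┃                
   ┃                     +┃                
   ┃        +++*+++++++++ ┃                
   ┃       ..  *          ┃                
┏━━━━━━━━━━━━━━━━━━━━━━━━┓┃                
┃ MapNavigator           ┃┃                
┠────────────────────────┨━━━━━━━━━━━━━━━┓ 
┃....................~...┃al             ┃ 
┃........................┃───────────────┨ 
┃.........###............┃ta.csv         ┃ 
┃....══════════.══.══^^^.┃2373 16605 data┃ 
┃..............~~.....^..┃tatus          ┃ 
┃............@.~.....♣.^♣┃ch main        ┃ 
┃.............~.......♣..┃ not staged for┃ 
┃........................┃               ┃ 
┃........................┃ modified:   RE┃ 
┃........................┃               ┃ 
┃^.......................┃ed files:      ┃ 
┗━━━━━━━━━━━━━━━━━━━━━━━━┛               ┃ 


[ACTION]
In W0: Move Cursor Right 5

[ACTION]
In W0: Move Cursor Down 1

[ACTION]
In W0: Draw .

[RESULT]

                                           
                                           
   ┏━━━━━━━━━━━━━━━━━━━━━━┓                
   ┃ DrawingCanvas        ┃                
   ┠──────────────────────┨                
   ┃                      ┃                
   ┃     .               +┃                
   ┃        +++*+++++++++ ┃                
   ┃       ..  *          ┃                
┏━━━━━━━━━━━━━━━━━━━━━━━━┓┃                
┃ MapNavigator           ┃┃                
┠────────────────────────┨━━━━━━━━━━━━━━━┓ 
┃....................~...┃al             ┃ 
┃........................┃───────────────┨ 
┃.........###............┃ta.csv         ┃ 
┃....══════════.══.══^^^.┃2373 16605 data┃ 
┃..............~~.....^..┃tatus          ┃ 
┃............@.~.....♣.^♣┃ch main        ┃ 
┃.............~.......♣..┃ not staged for┃ 
┃........................┃               ┃ 
┃........................┃ modified:   RE┃ 
┃........................┃               ┃ 
┃^.......................┃ed files:      ┃ 
┗━━━━━━━━━━━━━━━━━━━━━━━━┛               ┃ 


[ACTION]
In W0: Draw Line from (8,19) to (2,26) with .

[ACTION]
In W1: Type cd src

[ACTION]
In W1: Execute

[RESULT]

                                           
                                           
   ┏━━━━━━━━━━━━━━━━━━━━━━┓                
   ┃ DrawingCanvas        ┃                
   ┠──────────────────────┨                
   ┃                      ┃                
   ┃     .               +┃                
   ┃        +++*+++++++++ ┃                
   ┃       ..  *          ┃                
┏━━━━━━━━━━━━━━━━━━━━━━━━┓┃                
┃ MapNavigator           ┃┃                
┠────────────────────────┨━━━━━━━━━━━━━━━┓ 
┃....................~...┃al             ┃ 
┃........................┃───────────────┨ 
┃.........###............┃ modified:   RE┃ 
┃....══════════.══.══^^^.┃               ┃ 
┃..............~~.....^..┃ed files:      ┃ 
┃............@.~.....♣.^♣┃               ┃ 
┃.............~.......♣..┃ draft.txt     ┃ 
┃........................┃"Hello, World!"┃ 
┃........................┃World!         ┃ 
┃........................┃c              ┃ 
┃^.......................┃               ┃ 
┗━━━━━━━━━━━━━━━━━━━━━━━━┛               ┃ 


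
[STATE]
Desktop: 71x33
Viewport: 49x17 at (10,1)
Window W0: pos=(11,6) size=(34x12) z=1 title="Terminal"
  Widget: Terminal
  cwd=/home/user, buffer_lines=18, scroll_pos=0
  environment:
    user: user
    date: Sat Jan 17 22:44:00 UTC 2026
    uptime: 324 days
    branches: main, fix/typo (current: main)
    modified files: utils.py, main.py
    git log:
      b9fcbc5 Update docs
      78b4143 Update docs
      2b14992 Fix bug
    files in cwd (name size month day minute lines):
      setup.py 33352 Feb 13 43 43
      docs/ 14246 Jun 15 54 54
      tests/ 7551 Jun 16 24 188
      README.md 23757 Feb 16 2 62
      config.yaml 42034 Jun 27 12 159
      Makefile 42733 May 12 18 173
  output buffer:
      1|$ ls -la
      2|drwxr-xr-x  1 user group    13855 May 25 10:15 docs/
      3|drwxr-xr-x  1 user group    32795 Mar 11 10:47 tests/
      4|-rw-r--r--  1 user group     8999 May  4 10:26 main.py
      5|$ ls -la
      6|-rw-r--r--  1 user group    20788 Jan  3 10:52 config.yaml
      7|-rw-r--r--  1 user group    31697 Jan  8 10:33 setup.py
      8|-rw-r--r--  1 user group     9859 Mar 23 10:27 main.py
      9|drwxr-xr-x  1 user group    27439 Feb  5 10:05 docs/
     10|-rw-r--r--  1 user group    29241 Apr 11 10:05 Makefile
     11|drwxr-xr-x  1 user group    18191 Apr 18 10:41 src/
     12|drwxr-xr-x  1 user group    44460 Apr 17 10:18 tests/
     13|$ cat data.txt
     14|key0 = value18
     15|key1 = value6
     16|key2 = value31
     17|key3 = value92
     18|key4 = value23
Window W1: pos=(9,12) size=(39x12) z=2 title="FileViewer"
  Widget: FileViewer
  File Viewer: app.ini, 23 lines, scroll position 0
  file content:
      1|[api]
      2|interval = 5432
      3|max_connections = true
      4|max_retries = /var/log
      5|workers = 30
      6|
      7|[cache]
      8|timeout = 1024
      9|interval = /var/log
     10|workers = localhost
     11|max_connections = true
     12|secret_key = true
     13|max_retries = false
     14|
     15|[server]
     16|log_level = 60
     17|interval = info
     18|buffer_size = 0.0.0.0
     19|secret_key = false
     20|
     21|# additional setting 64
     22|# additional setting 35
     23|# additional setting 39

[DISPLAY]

                                                 
                                                 
                                                 
                                                 
                                                 
 ┏━━━━━━━━━━━━━━━━━━━━━━━━━━━━━━━━┓              
 ┃ Terminal                       ┃              
 ┠────────────────────────────────┨              
 ┃$ ls -la                        ┃              
 ┃drwxr-xr-x  1 user group    1385┃              
 ┃drwxr-xr-x  1 user group    3279┃              
━━━━━━━━━━━━━━━━━━━━━━━━━━━━━━━━━━━━━┓           
 FileViewer                          ┃           
─────────────────────────────────────┨           
[api]                               ▲┃           
interval = 5432                     █┃           
max_connections = true              ░┃           


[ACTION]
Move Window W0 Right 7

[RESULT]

                                                 
                                                 
                                                 
                                                 
                                                 
        ┏━━━━━━━━━━━━━━━━━━━━━━━━━━━━━━━━┓       
        ┃ Terminal                       ┃       
        ┠────────────────────────────────┨       
        ┃$ ls -la                        ┃       
        ┃drwxr-xr-x  1 user group    1385┃       
        ┃drwxr-xr-x  1 user group    3279┃       
━━━━━━━━━━━━━━━━━━━━━━━━━━━━━━━━━━━━━┓899┃       
 FileViewer                          ┃   ┃       
─────────────────────────────────────┨078┃       
[api]                               ▲┃169┃       
interval = 5432                     █┃985┃       
max_connections = true              ░┃━━━┛       


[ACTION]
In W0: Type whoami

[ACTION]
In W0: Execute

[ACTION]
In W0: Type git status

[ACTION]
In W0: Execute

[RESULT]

                                                 
                                                 
                                                 
                                                 
                                                 
        ┏━━━━━━━━━━━━━━━━━━━━━━━━━━━━━━━━┓       
        ┃ Terminal                       ┃       
        ┠────────────────────────────────┨       
        ┃user                            ┃       
        ┃$ git status                    ┃       
        ┃On branch main                  ┃       
━━━━━━━━━━━━━━━━━━━━━━━━━━━━━━━━━━━━━┓:  ┃       
 FileViewer                          ┃   ┃       
─────────────────────────────────────┨   ┃       
[api]                               ▲┃   ┃       
interval = 5432                     █┃   ┃       
max_connections = true              ░┃━━━┛       


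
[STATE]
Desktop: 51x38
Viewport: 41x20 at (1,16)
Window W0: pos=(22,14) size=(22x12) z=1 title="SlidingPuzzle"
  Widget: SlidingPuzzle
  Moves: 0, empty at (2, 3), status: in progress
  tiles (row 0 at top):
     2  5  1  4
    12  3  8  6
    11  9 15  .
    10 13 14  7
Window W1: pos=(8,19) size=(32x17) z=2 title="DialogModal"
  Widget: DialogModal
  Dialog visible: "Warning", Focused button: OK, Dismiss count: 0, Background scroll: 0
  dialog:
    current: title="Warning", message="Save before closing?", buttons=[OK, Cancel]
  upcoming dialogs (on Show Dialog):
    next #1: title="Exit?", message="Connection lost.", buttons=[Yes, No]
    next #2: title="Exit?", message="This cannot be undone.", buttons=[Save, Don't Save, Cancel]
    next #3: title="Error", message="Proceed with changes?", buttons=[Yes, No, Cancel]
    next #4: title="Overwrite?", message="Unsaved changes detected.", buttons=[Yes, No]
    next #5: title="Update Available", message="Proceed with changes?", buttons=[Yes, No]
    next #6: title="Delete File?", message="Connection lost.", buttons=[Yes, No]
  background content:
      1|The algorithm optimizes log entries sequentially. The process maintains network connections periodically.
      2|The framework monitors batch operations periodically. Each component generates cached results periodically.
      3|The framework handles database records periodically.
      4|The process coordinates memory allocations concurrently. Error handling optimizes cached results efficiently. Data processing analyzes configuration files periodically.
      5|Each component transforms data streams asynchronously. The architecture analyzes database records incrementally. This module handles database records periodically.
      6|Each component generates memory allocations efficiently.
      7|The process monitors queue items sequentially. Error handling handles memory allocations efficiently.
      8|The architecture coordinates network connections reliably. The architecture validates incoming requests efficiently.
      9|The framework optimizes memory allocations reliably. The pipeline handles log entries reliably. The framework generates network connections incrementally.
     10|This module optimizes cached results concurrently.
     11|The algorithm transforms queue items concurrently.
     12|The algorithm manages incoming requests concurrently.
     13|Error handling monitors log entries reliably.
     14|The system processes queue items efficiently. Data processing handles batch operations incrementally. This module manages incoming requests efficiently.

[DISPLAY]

                     ┠───────────────────
                     ┃┌────┬────┬────┬───
                     ┃│  2 │  5 │  1 │  4
       ┏━━━━━━━━━━━━━━━━━━━━━━━━━━━━━━┓──
       ┃ DialogModal                  ┃ 6
       ┠──────────────────────────────┨──
       ┃The algorithm optimizes log en┃  
       ┃The framework monitors batch o┃──
       ┃The framework handles database┃ 7
       ┃The process coordinates memory┃━━
       ┃Eac┌──────────────────────┐ata┃  
       ┃Eac│       Warning        │mor┃  
       ┃The│ Save before closing? │ite┃  
       ┃The│    [OK]  Cancel      │s n┃  
       ┃The└──────────────────────┘ory┃  
       ┃This module optimizes cached r┃  
       ┃The algorithm transforms queue┃  
       ┃The algorithm manages incoming┃  
       ┃Error handling monitors log en┃  
       ┗━━━━━━━━━━━━━━━━━━━━━━━━━━━━━━┛  


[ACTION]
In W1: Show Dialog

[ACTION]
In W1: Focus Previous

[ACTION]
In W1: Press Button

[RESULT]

                     ┠───────────────────
                     ┃┌────┬────┬────┬───
                     ┃│  2 │  5 │  1 │  4
       ┏━━━━━━━━━━━━━━━━━━━━━━━━━━━━━━┓──
       ┃ DialogModal                  ┃ 6
       ┠──────────────────────────────┨──
       ┃The algorithm optimizes log en┃  
       ┃The framework monitors batch o┃──
       ┃The framework handles database┃ 7
       ┃The process coordinates memory┃━━
       ┃Each component transforms data┃  
       ┃Each component generates memor┃  
       ┃The process monitors queue ite┃  
       ┃The architecture coordinates n┃  
       ┃The framework optimizes memory┃  
       ┃This module optimizes cached r┃  
       ┃The algorithm transforms queue┃  
       ┃The algorithm manages incoming┃  
       ┃Error handling monitors log en┃  
       ┗━━━━━━━━━━━━━━━━━━━━━━━━━━━━━━┛  


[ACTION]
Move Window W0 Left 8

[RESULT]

             ┠────────────────────┨      
             ┃┌────┬────┬────┬────┃      
             ┃│  2 │  5 │  1 │  4 ┃      
       ┏━━━━━━━━━━━━━━━━━━━━━━━━━━━━━━┓  
       ┃ DialogModal                  ┃  
       ┠──────────────────────────────┨  
       ┃The algorithm optimizes log en┃  
       ┃The framework monitors batch o┃  
       ┃The framework handles database┃  
       ┃The process coordinates memory┃  
       ┃Each component transforms data┃  
       ┃Each component generates memor┃  
       ┃The process monitors queue ite┃  
       ┃The architecture coordinates n┃  
       ┃The framework optimizes memory┃  
       ┃This module optimizes cached r┃  
       ┃The algorithm transforms queue┃  
       ┃The algorithm manages incoming┃  
       ┃Error handling monitors log en┃  
       ┗━━━━━━━━━━━━━━━━━━━━━━━━━━━━━━┛  


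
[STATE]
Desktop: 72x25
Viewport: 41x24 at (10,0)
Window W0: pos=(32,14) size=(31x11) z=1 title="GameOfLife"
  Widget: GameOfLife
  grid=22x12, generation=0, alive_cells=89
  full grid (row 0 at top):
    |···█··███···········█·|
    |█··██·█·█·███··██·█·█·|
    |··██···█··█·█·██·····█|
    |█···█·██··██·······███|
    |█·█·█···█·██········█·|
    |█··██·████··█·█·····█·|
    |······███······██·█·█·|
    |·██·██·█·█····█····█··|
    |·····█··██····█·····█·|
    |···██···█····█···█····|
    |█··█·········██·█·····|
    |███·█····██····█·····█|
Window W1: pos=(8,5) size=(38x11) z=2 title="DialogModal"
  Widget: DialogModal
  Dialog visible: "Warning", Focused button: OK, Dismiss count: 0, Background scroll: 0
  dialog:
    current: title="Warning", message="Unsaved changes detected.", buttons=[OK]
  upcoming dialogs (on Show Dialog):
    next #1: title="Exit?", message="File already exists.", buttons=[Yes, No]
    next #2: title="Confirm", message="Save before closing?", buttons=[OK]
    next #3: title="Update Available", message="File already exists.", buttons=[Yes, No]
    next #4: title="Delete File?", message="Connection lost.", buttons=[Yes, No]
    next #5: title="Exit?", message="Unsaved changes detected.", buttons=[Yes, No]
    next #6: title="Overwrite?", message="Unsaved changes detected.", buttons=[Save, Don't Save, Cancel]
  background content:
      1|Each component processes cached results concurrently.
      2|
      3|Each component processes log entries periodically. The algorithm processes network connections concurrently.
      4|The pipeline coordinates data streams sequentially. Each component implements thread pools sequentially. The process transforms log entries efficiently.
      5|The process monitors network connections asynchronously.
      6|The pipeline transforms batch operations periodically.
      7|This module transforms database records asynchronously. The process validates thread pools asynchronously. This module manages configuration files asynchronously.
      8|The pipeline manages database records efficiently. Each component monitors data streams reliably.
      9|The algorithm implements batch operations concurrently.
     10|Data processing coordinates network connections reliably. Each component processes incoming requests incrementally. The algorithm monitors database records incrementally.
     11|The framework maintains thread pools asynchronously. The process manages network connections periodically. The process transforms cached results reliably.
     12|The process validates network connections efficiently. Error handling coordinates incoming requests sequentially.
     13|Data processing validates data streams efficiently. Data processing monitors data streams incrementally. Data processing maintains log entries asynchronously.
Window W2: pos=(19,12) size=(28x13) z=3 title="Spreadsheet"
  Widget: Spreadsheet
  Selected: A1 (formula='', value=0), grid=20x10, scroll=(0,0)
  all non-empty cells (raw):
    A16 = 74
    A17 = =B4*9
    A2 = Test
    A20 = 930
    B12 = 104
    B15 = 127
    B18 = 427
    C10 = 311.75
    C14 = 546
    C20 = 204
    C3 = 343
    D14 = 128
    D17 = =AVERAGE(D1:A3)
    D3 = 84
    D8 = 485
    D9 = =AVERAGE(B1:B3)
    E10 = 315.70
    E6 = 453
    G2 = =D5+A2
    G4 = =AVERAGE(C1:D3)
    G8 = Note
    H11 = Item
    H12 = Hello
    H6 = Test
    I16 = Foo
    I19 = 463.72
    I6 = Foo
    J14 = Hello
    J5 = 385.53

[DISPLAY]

                                         
                                         
                                         
                                         
                                         
━━━━━━━━━━━━━━━━━━━━━━━━━━━━━━━━━━━┓     
DialogModal                        ┃     
───────────────────────────────────┨     
ach component processes cached resu┃     
  ┌───────────────────────────┐    ┃     
ac│          Warning          │ries┃     
he│ Unsaved changes detected. │ream┃     
he│      ┏━━━━━━━━━━━━━━━━━━━━━━━━━━┓    
he└──────┃ Spreadsheet              ┃    
his modul┠──────────────────────────┨━━━━
━━━━━━━━━┃A1:                       ┃    
         ┃       A       B       C  ┃────
         ┃--------------------------┃    
         ┃  1      [0]       0      ┃····
         ┃  2 Test           0      ┃····
         ┃  3        0       0     3┃█···
         ┃  4        0       0      ┃·██·
         ┃  5        0       0      ┃█···
         ┃  6        0       0      ┃█···


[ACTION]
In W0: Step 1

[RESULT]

                                         
                                         
                                         
                                         
                                         
━━━━━━━━━━━━━━━━━━━━━━━━━━━━━━━━━━━┓     
DialogModal                        ┃     
───────────────────────────────────┨     
ach component processes cached resu┃     
  ┌───────────────────────────┐    ┃     
ac│          Warning          │ries┃     
he│ Unsaved changes detected. │ream┃     
he│      ┏━━━━━━━━━━━━━━━━━━━━━━━━━━┓    
he└──────┃ Spreadsheet              ┃    
his modul┠──────────────────────────┨━━━━
━━━━━━━━━┃A1:                       ┃    
         ┃       A       B       C  ┃────
         ┃--------------------------┃    
         ┃  1      [0]       0      ┃····
         ┃  2 Test           0      ┃····
         ┃  3        0       0     3┃·█··
         ┃  4        0       0      ┃██··
         ┃  5        0       0      ┃█···
         ┃  6        0       0      ┃█···


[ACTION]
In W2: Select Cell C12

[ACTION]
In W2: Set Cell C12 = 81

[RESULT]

                                         
                                         
                                         
                                         
                                         
━━━━━━━━━━━━━━━━━━━━━━━━━━━━━━━━━━━┓     
DialogModal                        ┃     
───────────────────────────────────┨     
ach component processes cached resu┃     
  ┌───────────────────────────┐    ┃     
ac│          Warning          │ries┃     
he│ Unsaved changes detected. │ream┃     
he│      ┏━━━━━━━━━━━━━━━━━━━━━━━━━━┓    
he└──────┃ Spreadsheet              ┃    
his modul┠──────────────────────────┨━━━━
━━━━━━━━━┃C12: 81                   ┃    
         ┃       A       B       C  ┃────
         ┃--------------------------┃    
         ┃  1        0       0      ┃····
         ┃  2 Test           0      ┃····
         ┃  3        0       0     3┃·█··
         ┃  4        0       0      ┃██··
         ┃  5        0       0      ┃█···
         ┃  6        0       0      ┃█···


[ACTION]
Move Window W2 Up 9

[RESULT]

                                         
                                         
                                         
         ┏━━━━━━━━━━━━━━━━━━━━━━━━━━┓    
         ┃ Spreadsheet              ┃    
━━━━━━━━━┠──────────────────────────┨    
DialogMod┃C12: 81                   ┃    
─────────┃       A       B       C  ┃    
ach compo┃--------------------------┃    
  ┌──────┃  1        0       0      ┃    
ac│      ┃  2 Test           0      ┃    
he│ Unsav┃  3        0       0     3┃    
he│      ┃  4        0       0      ┃    
he└──────┃  5        0       0      ┃    
his modul┃  6        0       0      ┃━━━━
━━━━━━━━━┗━━━━━━━━━━━━━━━━━━━━━━━━━━┛    
                      ┠──────────────────
                      ┃Gen: 1            
                      ┃··█·█████···█·····
                      ┃█···█·······█·····
                      ┃·█·██·█···██···█··
                      ┃·██··········███··
                      ┃····██···█····█···
                      ┃··█··███·█···██···
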